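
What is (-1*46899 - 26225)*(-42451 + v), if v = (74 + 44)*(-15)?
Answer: 3233616404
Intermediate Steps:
v = -1770 (v = 118*(-15) = -1770)
(-1*46899 - 26225)*(-42451 + v) = (-1*46899 - 26225)*(-42451 - 1770) = (-46899 - 26225)*(-44221) = -73124*(-44221) = 3233616404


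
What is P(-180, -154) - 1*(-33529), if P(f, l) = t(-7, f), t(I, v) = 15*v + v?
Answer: 30649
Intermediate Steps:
t(I, v) = 16*v
P(f, l) = 16*f
P(-180, -154) - 1*(-33529) = 16*(-180) - 1*(-33529) = -2880 + 33529 = 30649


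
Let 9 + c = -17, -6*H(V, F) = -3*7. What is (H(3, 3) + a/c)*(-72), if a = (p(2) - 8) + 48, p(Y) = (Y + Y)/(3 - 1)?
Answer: -1764/13 ≈ -135.69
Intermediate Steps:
p(Y) = Y (p(Y) = (2*Y)/2 = (2*Y)*(½) = Y)
H(V, F) = 7/2 (H(V, F) = -(-1)*7/2 = -⅙*(-21) = 7/2)
c = -26 (c = -9 - 17 = -26)
a = 42 (a = (2 - 8) + 48 = -6 + 48 = 42)
(H(3, 3) + a/c)*(-72) = (7/2 + 42/(-26))*(-72) = (7/2 + 42*(-1/26))*(-72) = (7/2 - 21/13)*(-72) = (49/26)*(-72) = -1764/13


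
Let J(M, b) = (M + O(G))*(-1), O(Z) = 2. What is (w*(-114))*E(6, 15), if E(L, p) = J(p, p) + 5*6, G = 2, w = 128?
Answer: -189696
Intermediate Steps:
J(M, b) = -2 - M (J(M, b) = (M + 2)*(-1) = (2 + M)*(-1) = -2 - M)
E(L, p) = 28 - p (E(L, p) = (-2 - p) + 5*6 = (-2 - p) + 30 = 28 - p)
(w*(-114))*E(6, 15) = (128*(-114))*(28 - 1*15) = -14592*(28 - 15) = -14592*13 = -189696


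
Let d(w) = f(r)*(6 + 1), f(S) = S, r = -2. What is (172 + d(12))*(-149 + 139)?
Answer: -1580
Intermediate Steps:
d(w) = -14 (d(w) = -2*(6 + 1) = -2*7 = -14)
(172 + d(12))*(-149 + 139) = (172 - 14)*(-149 + 139) = 158*(-10) = -1580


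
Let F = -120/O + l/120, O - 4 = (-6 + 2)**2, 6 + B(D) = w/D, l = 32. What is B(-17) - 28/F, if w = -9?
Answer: -429/731 ≈ -0.58687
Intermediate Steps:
B(D) = -6 - 9/D
O = 20 (O = 4 + (-6 + 2)**2 = 4 + (-4)**2 = 4 + 16 = 20)
F = -86/15 (F = -120/20 + 32/120 = -120*1/20 + 32*(1/120) = -6 + 4/15 = -86/15 ≈ -5.7333)
B(-17) - 28/F = (-6 - 9/(-17)) - 28/(-86/15) = (-6 - 9*(-1/17)) - 15/86*(-28) = (-6 + 9/17) + 210/43 = -93/17 + 210/43 = -429/731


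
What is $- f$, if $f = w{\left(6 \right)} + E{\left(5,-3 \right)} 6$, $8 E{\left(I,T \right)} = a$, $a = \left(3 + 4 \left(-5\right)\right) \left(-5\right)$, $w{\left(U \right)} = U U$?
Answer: $- \frac{399}{4} \approx -99.75$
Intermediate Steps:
$w{\left(U \right)} = U^{2}$
$a = 85$ ($a = \left(3 - 20\right) \left(-5\right) = \left(-17\right) \left(-5\right) = 85$)
$E{\left(I,T \right)} = \frac{85}{8}$ ($E{\left(I,T \right)} = \frac{1}{8} \cdot 85 = \frac{85}{8}$)
$f = \frac{399}{4}$ ($f = 6^{2} + \frac{85}{8} \cdot 6 = 36 + \frac{255}{4} = \frac{399}{4} \approx 99.75$)
$- f = \left(-1\right) \frac{399}{4} = - \frac{399}{4}$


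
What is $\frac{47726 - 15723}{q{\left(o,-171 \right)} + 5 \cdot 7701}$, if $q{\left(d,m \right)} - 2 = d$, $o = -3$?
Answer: $\frac{32003}{38504} \approx 0.83116$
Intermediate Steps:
$q{\left(d,m \right)} = 2 + d$
$\frac{47726 - 15723}{q{\left(o,-171 \right)} + 5 \cdot 7701} = \frac{47726 - 15723}{\left(2 - 3\right) + 5 \cdot 7701} = \frac{32003}{-1 + 38505} = \frac{32003}{38504}$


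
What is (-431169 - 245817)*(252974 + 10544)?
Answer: -178397996748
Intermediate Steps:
(-431169 - 245817)*(252974 + 10544) = -676986*263518 = -178397996748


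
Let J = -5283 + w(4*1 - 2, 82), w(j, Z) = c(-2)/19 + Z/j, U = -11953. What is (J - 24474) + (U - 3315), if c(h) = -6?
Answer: -854702/19 ≈ -44984.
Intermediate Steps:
w(j, Z) = -6/19 + Z/j
J = -99604/19 (J = -5283 + (-6/19 + 82/(4*1 - 2)) = -5283 + (-6/19 + 82/(4 - 2)) = -5283 + (-6/19 + 82/2) = -5283 + (-6/19 + 82*(1/2)) = -5283 + (-6/19 + 41) = -5283 + 773/19 = -99604/19 ≈ -5242.3)
(J - 24474) + (U - 3315) = (-99604/19 - 24474) + (-11953 - 3315) = -564610/19 - 15268 = -854702/19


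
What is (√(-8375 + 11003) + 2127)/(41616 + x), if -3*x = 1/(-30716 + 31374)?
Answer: 4198698/82149983 + 11844*√73/82149983 ≈ 0.052342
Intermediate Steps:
x = -1/1974 (x = -1/(3*(-30716 + 31374)) = -⅓/658 = -⅓*1/658 = -1/1974 ≈ -0.00050659)
(√(-8375 + 11003) + 2127)/(41616 + x) = (√(-8375 + 11003) + 2127)/(41616 - 1/1974) = (√2628 + 2127)/(82149983/1974) = (6*√73 + 2127)*(1974/82149983) = (2127 + 6*√73)*(1974/82149983) = 4198698/82149983 + 11844*√73/82149983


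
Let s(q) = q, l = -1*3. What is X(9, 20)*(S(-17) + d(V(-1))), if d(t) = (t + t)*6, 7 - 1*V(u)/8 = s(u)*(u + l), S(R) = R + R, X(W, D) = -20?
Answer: -5080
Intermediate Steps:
l = -3
S(R) = 2*R
V(u) = 56 - 8*u*(-3 + u) (V(u) = 56 - 8*u*(u - 3) = 56 - 8*u*(-3 + u))
d(t) = 12*t (d(t) = (2*t)*6 = 12*t)
X(9, 20)*(S(-17) + d(V(-1))) = -20*(2*(-17) + 12*(56 - 8*(-1)**2 + 24*(-1))) = -20*(-34 + 12*(56 - 8*1 - 24)) = -20*(-34 + 12*(56 - 8 - 24)) = -20*(-34 + 12*24) = -20*(-34 + 288) = -20*254 = -5080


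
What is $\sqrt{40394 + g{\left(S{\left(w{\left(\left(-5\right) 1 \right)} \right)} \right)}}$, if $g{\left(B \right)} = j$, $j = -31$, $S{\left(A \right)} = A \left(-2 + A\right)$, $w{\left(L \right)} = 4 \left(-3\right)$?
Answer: $\sqrt{40363} \approx 200.91$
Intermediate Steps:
$w{\left(L \right)} = -12$
$g{\left(B \right)} = -31$
$\sqrt{40394 + g{\left(S{\left(w{\left(\left(-5\right) 1 \right)} \right)} \right)}} = \sqrt{40394 - 31} = \sqrt{40363}$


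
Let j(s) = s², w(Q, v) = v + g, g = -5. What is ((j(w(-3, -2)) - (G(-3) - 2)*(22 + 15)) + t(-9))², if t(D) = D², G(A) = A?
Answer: 99225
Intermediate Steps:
w(Q, v) = -5 + v (w(Q, v) = v - 5 = -5 + v)
((j(w(-3, -2)) - (G(-3) - 2)*(22 + 15)) + t(-9))² = (((-5 - 2)² - (-3 - 2)*(22 + 15)) + (-9)²)² = (((-7)² - (-5)*37) + 81)² = ((49 - 1*(-185)) + 81)² = ((49 + 185) + 81)² = (234 + 81)² = 315² = 99225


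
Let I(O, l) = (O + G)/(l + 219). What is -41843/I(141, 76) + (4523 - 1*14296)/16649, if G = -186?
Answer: 41101914356/149841 ≈ 2.7430e+5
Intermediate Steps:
I(O, l) = (-186 + O)/(219 + l) (I(O, l) = (O - 186)/(l + 219) = (-186 + O)/(219 + l))
-41843/I(141, 76) + (4523 - 1*14296)/16649 = -41843*(219 + 76)/(-186 + 141) + (4523 - 1*14296)/16649 = -41843/(-45/295) + (4523 - 14296)*(1/16649) = -41843/((1/295)*(-45)) - 9773*1/16649 = -41843/(-9/59) - 9773/16649 = -41843*(-59/9) - 9773/16649 = 2468737/9 - 9773/16649 = 41101914356/149841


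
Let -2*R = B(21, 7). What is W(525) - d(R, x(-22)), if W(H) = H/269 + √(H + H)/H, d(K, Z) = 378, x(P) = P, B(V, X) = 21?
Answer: -101157/269 + √42/105 ≈ -375.99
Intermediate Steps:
R = -21/2 (R = -½*21 = -21/2 ≈ -10.500)
W(H) = H/269 + √2/√H (W(H) = H*(1/269) + √(2*H)/H = H/269 + (√2*√H)/H = H/269 + √2/√H)
W(525) - d(R, x(-22)) = ((1/269)*525 + √2/√525) - 1*378 = (525/269 + √2*(√21/105)) - 378 = (525/269 + √42/105) - 378 = -101157/269 + √42/105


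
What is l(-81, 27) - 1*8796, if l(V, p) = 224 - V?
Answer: -8491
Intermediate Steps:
l(-81, 27) - 1*8796 = (224 - 1*(-81)) - 1*8796 = (224 + 81) - 8796 = 305 - 8796 = -8491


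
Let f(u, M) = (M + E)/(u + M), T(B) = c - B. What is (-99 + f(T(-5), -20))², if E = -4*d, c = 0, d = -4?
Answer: 2193361/225 ≈ 9748.3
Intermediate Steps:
T(B) = -B (T(B) = 0 - B = -B)
E = 16 (E = -4*(-4) = 16)
f(u, M) = (16 + M)/(M + u) (f(u, M) = (M + 16)/(u + M) = (16 + M)/(M + u))
(-99 + f(T(-5), -20))² = (-99 + (16 - 20)/(-20 - 1*(-5)))² = (-99 - 4/(-20 + 5))² = (-99 - 4/(-15))² = (-99 - 1/15*(-4))² = (-99 + 4/15)² = (-1481/15)² = 2193361/225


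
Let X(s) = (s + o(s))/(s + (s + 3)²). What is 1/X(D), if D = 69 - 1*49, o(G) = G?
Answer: 549/40 ≈ 13.725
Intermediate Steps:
D = 20 (D = 69 - 49 = 20)
X(s) = 2*s/(s + (3 + s)²) (X(s) = (s + s)/(s + (s + 3)²) = (2*s)/(s + (3 + s)²) = 2*s/(s + (3 + s)²))
1/X(D) = 1/(2*20/(20 + (3 + 20)²)) = 1/(2*20/(20 + 23²)) = 1/(2*20/(20 + 529)) = 1/(2*20/549) = 1/(2*20*(1/549)) = 1/(40/549) = 549/40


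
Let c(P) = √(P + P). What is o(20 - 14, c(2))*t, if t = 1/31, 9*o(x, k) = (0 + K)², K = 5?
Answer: 25/279 ≈ 0.089606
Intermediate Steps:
c(P) = √2*√P (c(P) = √(2*P) = √2*√P)
o(x, k) = 25/9 (o(x, k) = (0 + 5)²/9 = (⅑)*5² = (⅑)*25 = 25/9)
t = 1/31 ≈ 0.032258
o(20 - 14, c(2))*t = (25/9)*(1/31) = 25/279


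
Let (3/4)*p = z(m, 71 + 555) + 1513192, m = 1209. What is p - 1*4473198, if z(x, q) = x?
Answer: -7361990/3 ≈ -2.4540e+6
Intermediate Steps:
p = 6057604/3 (p = 4*(1209 + 1513192)/3 = (4/3)*1514401 = 6057604/3 ≈ 2.0192e+6)
p - 1*4473198 = 6057604/3 - 1*4473198 = 6057604/3 - 4473198 = -7361990/3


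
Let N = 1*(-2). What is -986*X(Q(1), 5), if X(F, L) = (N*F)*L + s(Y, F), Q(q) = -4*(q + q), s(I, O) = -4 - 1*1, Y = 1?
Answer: -73950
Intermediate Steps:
s(I, O) = -5 (s(I, O) = -4 - 1 = -5)
Q(q) = -8*q
N = -2
X(F, L) = -5 - 2*F*L (X(F, L) = (-2*F)*L - 5 = -2*F*L - 5 = -5 - 2*F*L)
-986*X(Q(1), 5) = -986*(-5 - 2*(-8*1)*5) = -986*(-5 - 2*(-8)*5) = -986*(-5 + 80) = -986*75 = -73950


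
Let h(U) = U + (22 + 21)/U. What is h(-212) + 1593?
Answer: 292729/212 ≈ 1380.8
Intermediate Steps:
h(U) = U + 43/U
h(-212) + 1593 = (-212 + 43/(-212)) + 1593 = (-212 + 43*(-1/212)) + 1593 = (-212 - 43/212) + 1593 = -44987/212 + 1593 = 292729/212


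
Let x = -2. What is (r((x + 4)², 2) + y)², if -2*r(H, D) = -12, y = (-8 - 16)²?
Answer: 338724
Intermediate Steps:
y = 576 (y = (-24)² = 576)
r(H, D) = 6 (r(H, D) = -½*(-12) = 6)
(r((x + 4)², 2) + y)² = (6 + 576)² = 582² = 338724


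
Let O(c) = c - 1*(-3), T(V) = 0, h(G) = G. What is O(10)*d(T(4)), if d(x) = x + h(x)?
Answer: 0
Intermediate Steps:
O(c) = 3 + c (O(c) = c + 3 = 3 + c)
d(x) = 2*x (d(x) = x + x = 2*x)
O(10)*d(T(4)) = (3 + 10)*(2*0) = 13*0 = 0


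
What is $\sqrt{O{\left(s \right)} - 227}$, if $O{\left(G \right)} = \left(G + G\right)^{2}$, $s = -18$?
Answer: $\sqrt{1069} \approx 32.696$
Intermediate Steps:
$O{\left(G \right)} = 4 G^{2}$ ($O{\left(G \right)} = \left(2 G\right)^{2} = 4 G^{2}$)
$\sqrt{O{\left(s \right)} - 227} = \sqrt{4 \left(-18\right)^{2} - 227} = \sqrt{4 \cdot 324 - 227} = \sqrt{1296 - 227} = \sqrt{1069}$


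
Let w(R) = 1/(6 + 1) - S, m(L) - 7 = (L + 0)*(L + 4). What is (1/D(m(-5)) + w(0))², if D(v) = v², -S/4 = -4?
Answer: 255264529/1016064 ≈ 251.23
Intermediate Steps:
S = 16 (S = -4*(-4) = 16)
m(L) = 7 + L*(4 + L) (m(L) = 7 + (L + 0)*(L + 4) = 7 + L*(4 + L))
w(R) = -111/7 (w(R) = 1/(6 + 1) - 1*16 = 1/7 - 16 = ⅐ - 16 = -111/7)
(1/D(m(-5)) + w(0))² = (1/((7 + (-5)² + 4*(-5))²) - 111/7)² = (1/((7 + 25 - 20)²) - 111/7)² = (1/(12²) - 111/7)² = (1/144 - 111/7)² = (-15977/1008)² = 255264529/1016064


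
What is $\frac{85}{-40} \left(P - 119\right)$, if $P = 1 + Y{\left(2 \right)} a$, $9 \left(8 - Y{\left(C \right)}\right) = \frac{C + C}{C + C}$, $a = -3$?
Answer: $\frac{7225}{24} \approx 301.04$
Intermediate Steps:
$Y{\left(C \right)} = \frac{71}{9}$ ($Y{\left(C \right)} = 8 - \frac{\left(C + C\right) \frac{1}{C + C}}{9} = 8 - \frac{2 C \frac{1}{2 C}}{9} = 8 - \frac{1}{9} = \frac{71}{9}$)
$P = - \frac{68}{3}$ ($P = 1 + \frac{71}{9} \left(-3\right) = 1 - \frac{71}{3} = - \frac{68}{3} \approx -22.667$)
$\frac{85}{-40} \left(P - 119\right) = \frac{85}{-40} \left(- \frac{68}{3} - 119\right) = 85 \left(- \frac{1}{40}\right) \left(- \frac{425}{3}\right) = \left(- \frac{17}{8}\right) \left(- \frac{425}{3}\right) = \frac{7225}{24}$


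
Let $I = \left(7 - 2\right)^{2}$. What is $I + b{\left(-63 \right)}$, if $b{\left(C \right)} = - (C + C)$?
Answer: $151$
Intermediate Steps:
$b{\left(C \right)} = - 2 C$
$I = 25$ ($I = 5^{2} = 25$)
$I + b{\left(-63 \right)} = 25 - -126 = 25 + 126 = 151$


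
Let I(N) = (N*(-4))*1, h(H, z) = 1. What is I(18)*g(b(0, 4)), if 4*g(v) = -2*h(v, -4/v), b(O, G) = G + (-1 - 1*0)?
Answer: 36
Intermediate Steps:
b(O, G) = -1 + G (b(O, G) = G + (-1 + 0) = G - 1 = -1 + G)
g(v) = -½ (g(v) = (-2*1)/4 = (¼)*(-2) = -½)
I(N) = -4*N (I(N) = -4*N*1 = -4*N)
I(18)*g(b(0, 4)) = -4*18*(-½) = -72*(-½) = 36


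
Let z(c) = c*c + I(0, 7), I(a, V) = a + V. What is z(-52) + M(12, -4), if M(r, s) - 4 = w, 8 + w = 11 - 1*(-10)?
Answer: 2728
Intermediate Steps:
I(a, V) = V + a
w = 13 (w = -8 + (11 - 1*(-10)) = -8 + (11 + 10) = -8 + 21 = 13)
M(r, s) = 17 (M(r, s) = 4 + 13 = 17)
z(c) = 7 + c² (z(c) = c*c + (7 + 0) = c² + 7 = 7 + c²)
z(-52) + M(12, -4) = (7 + (-52)²) + 17 = (7 + 2704) + 17 = 2711 + 17 = 2728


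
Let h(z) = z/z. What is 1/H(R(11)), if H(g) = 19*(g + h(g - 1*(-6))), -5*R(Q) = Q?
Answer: -5/114 ≈ -0.043860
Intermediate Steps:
h(z) = 1
R(Q) = -Q/5
H(g) = 19 + 19*g (H(g) = 19*(g + 1) = 19*(1 + g) = 19 + 19*g)
1/H(R(11)) = 1/(19 + 19*(-1/5*11)) = 1/(19 + 19*(-11/5)) = 1/(19 - 209/5) = 1/(-114/5) = -5/114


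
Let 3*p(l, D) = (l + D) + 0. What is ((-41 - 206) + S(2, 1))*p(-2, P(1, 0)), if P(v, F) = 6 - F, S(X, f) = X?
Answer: -980/3 ≈ -326.67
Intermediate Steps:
p(l, D) = D/3 + l/3 (p(l, D) = ((l + D) + 0)/3 = ((D + l) + 0)/3 = (D + l)/3 = D/3 + l/3)
((-41 - 206) + S(2, 1))*p(-2, P(1, 0)) = ((-41 - 206) + 2)*((6 - 1*0)/3 + (1/3)*(-2)) = (-247 + 2)*((6 + 0)/3 - 2/3) = -245*((1/3)*6 - 2/3) = -245*(2 - 2/3) = -245*4/3 = -980/3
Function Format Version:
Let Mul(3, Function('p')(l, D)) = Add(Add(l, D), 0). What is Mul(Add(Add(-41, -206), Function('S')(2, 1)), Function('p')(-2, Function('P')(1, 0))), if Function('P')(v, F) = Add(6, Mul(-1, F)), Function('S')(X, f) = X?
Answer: Rational(-980, 3) ≈ -326.67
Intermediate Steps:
Function('p')(l, D) = Add(Mul(Rational(1, 3), D), Mul(Rational(1, 3), l)) (Function('p')(l, D) = Mul(Rational(1, 3), Add(Add(l, D), 0)) = Mul(Rational(1, 3), Add(Add(D, l), 0)) = Mul(Rational(1, 3), Add(D, l)) = Add(Mul(Rational(1, 3), D), Mul(Rational(1, 3), l)))
Mul(Add(Add(-41, -206), Function('S')(2, 1)), Function('p')(-2, Function('P')(1, 0))) = Mul(Add(Add(-41, -206), 2), Add(Mul(Rational(1, 3), Add(6, Mul(-1, 0))), Mul(Rational(1, 3), -2))) = Mul(Add(-247, 2), Add(Mul(Rational(1, 3), Add(6, 0)), Rational(-2, 3))) = Mul(-245, Add(Mul(Rational(1, 3), 6), Rational(-2, 3))) = Mul(-245, Add(2, Rational(-2, 3))) = Mul(-245, Rational(4, 3)) = Rational(-980, 3)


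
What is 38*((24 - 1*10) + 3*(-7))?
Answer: -266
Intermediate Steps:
38*((24 - 1*10) + 3*(-7)) = 38*((24 - 10) - 21) = 38*(14 - 21) = 38*(-7) = -266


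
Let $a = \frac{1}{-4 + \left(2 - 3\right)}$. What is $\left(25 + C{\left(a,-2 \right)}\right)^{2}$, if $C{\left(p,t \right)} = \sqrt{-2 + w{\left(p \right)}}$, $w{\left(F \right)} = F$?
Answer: $\frac{\left(125 + i \sqrt{55}\right)^{2}}{25} \approx 622.8 + 74.162 i$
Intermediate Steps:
$a = - \frac{1}{5}$ ($a = \frac{1}{-4 + \left(2 - 3\right)} = \frac{1}{-4 - 1} = \frac{1}{-5} = - \frac{1}{5} \approx -0.2$)
$C{\left(p,t \right)} = \sqrt{-2 + p}$
$\left(25 + C{\left(a,-2 \right)}\right)^{2} = \left(25 + \sqrt{-2 - \frac{1}{5}}\right)^{2} = \left(25 + \sqrt{- \frac{11}{5}}\right)^{2} = \left(25 + \frac{i \sqrt{55}}{5}\right)^{2}$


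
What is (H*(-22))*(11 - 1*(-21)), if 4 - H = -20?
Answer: -16896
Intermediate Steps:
H = 24 (H = 4 - 1*(-20) = 4 + 20 = 24)
(H*(-22))*(11 - 1*(-21)) = (24*(-22))*(11 - 1*(-21)) = -528*(11 + 21) = -528*32 = -16896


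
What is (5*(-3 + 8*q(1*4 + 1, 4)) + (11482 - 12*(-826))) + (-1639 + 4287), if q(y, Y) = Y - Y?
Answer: 24027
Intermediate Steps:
q(y, Y) = 0
(5*(-3 + 8*q(1*4 + 1, 4)) + (11482 - 12*(-826))) + (-1639 + 4287) = (5*(-3 + 8*0) + (11482 - 12*(-826))) + (-1639 + 4287) = (5*(-3 + 0) + (11482 - 1*(-9912))) + 2648 = (5*(-3) + (11482 + 9912)) + 2648 = (-15 + 21394) + 2648 = 21379 + 2648 = 24027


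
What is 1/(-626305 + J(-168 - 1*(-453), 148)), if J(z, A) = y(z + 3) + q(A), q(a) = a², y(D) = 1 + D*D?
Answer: -1/521456 ≈ -1.9177e-6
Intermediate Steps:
y(D) = 1 + D²
J(z, A) = 1 + A² + (3 + z)² (J(z, A) = (1 + (z + 3)²) + A² = (1 + (3 + z)²) + A² = 1 + A² + (3 + z)²)
1/(-626305 + J(-168 - 1*(-453), 148)) = 1/(-626305 + (1 + 148² + (3 + (-168 - 1*(-453)))²)) = 1/(-626305 + (1 + 21904 + (3 + (-168 + 453))²)) = 1/(-626305 + (1 + 21904 + (3 + 285)²)) = 1/(-626305 + (1 + 21904 + 288²)) = 1/(-626305 + (1 + 21904 + 82944)) = 1/(-626305 + 104849) = 1/(-521456) = -1/521456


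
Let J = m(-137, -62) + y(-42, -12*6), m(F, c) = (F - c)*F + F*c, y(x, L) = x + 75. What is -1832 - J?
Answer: -20634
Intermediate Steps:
y(x, L) = 75 + x
m(F, c) = F*c + F*(F - c) (m(F, c) = F*(F - c) + F*c = F*c + F*(F - c))
J = 18802 (J = (-137)**2 + (75 - 42) = 18769 + 33 = 18802)
-1832 - J = -1832 - 1*18802 = -1832 - 18802 = -20634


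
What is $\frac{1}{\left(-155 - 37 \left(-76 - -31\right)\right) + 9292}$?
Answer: $\frac{1}{10802} \approx 9.2575 \cdot 10^{-5}$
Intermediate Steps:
$\frac{1}{\left(-155 - 37 \left(-76 - -31\right)\right) + 9292} = \frac{1}{\left(-155 - 37 \left(-76 + 31\right)\right) + 9292} = \frac{1}{\left(-155 - -1665\right) + 9292} = \frac{1}{\left(-155 + 1665\right) + 9292} = \frac{1}{1510 + 9292} = \frac{1}{10802}$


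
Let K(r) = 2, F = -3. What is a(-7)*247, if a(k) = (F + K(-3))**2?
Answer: 247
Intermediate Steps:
a(k) = 1 (a(k) = (-3 + 2)**2 = (-1)**2 = 1)
a(-7)*247 = 1*247 = 247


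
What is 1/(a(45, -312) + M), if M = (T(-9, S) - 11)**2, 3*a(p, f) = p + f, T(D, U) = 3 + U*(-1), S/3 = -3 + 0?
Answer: -1/88 ≈ -0.011364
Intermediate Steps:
S = -9 (S = 3*(-3 + 0) = 3*(-3) = -9)
T(D, U) = 3 - U
a(p, f) = f/3 + p/3 (a(p, f) = (p + f)/3 = (f + p)/3 = f/3 + p/3)
M = 1 (M = ((3 - 1*(-9)) - 11)**2 = ((3 + 9) - 11)**2 = (12 - 11)**2 = 1**2 = 1)
1/(a(45, -312) + M) = 1/(((1/3)*(-312) + (1/3)*45) + 1) = 1/((-104 + 15) + 1) = 1/(-89 + 1) = 1/(-88) = -1/88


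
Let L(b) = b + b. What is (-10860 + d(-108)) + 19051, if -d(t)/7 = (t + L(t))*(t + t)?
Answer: -481697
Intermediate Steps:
L(b) = 2*b
d(t) = -42*t² (d(t) = -7*(t + 2*t)*(t + t) = -7*3*t*2*t = -42*t²)
(-10860 + d(-108)) + 19051 = (-10860 - 42*(-108)²) + 19051 = (-10860 - 42*11664) + 19051 = (-10860 - 489888) + 19051 = -500748 + 19051 = -481697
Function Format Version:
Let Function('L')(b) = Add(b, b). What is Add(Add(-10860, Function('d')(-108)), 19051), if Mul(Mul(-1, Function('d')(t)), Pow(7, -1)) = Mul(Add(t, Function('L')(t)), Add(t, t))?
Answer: -481697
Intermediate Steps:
Function('L')(b) = Mul(2, b)
Function('d')(t) = Mul(-42, Pow(t, 2)) (Function('d')(t) = Mul(-7, Mul(Add(t, Mul(2, t)), Add(t, t))) = Mul(-7, Mul(Mul(3, t), Mul(2, t))) = Mul(-7, Mul(6, Pow(t, 2))) = Mul(-42, Pow(t, 2)))
Add(Add(-10860, Function('d')(-108)), 19051) = Add(Add(-10860, Mul(-42, Pow(-108, 2))), 19051) = Add(Add(-10860, Mul(-42, 11664)), 19051) = Add(Add(-10860, -489888), 19051) = Add(-500748, 19051) = -481697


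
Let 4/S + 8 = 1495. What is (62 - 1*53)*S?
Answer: 36/1487 ≈ 0.024210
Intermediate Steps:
S = 4/1487 (S = 4/(-8 + 1495) = 4/1487 ≈ 0.0026900)
(62 - 1*53)*S = (62 - 1*53)*(4/1487) = (62 - 53)*(4/1487) = 9*(4/1487) = 36/1487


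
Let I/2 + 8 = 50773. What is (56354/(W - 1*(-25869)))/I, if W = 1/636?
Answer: 17920572/835220554025 ≈ 2.1456e-5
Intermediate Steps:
I = 101530 (I = -16 + 2*50773 = -16 + 101546 = 101530)
W = 1/636 ≈ 0.0015723
(56354/(W - 1*(-25869)))/I = (56354/(1/636 - 1*(-25869)))/101530 = (56354/(1/636 + 25869))*(1/101530) = (56354/(16452685/636))*(1/101530) = (56354*(636/16452685))*(1/101530) = (35841144/16452685)*(1/101530) = 17920572/835220554025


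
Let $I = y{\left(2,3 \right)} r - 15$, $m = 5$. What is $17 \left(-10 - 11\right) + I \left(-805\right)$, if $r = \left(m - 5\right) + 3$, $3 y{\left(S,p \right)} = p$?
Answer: $9303$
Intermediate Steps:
$y{\left(S,p \right)} = \frac{p}{3}$
$r = 3$ ($r = \left(5 - 5\right) + 3 = 0 + 3 = 3$)
$I = -12$ ($I = \frac{1}{3} \cdot 3 \cdot 3 - 15 = 1 \cdot 3 - 15 = 3 - 15 = -12$)
$17 \left(-10 - 11\right) + I \left(-805\right) = 17 \left(-10 - 11\right) - -9660 = 17 \left(-21\right) + 9660 = -357 + 9660 = 9303$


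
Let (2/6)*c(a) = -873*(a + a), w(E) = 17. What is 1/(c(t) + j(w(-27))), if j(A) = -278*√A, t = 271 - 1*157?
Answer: -149283/89141327899 + 139*√17/178282655798 ≈ -1.6715e-6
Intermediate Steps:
t = 114 (t = 271 - 157 = 114)
c(a) = -5238*a (c(a) = 3*(-873*(a + a)) = 3*(-1746*a) = -5238*a)
1/(c(t) + j(w(-27))) = 1/(-5238*114 - 278*√17) = 1/(-597132 - 278*√17)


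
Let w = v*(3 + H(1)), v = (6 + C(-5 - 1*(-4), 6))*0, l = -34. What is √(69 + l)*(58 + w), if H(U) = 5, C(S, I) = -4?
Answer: 58*√35 ≈ 343.13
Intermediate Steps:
v = 0 (v = (6 - 4)*0 = 2*0 = 0)
w = 0 (w = 0*(3 + 5) = 0*8 = 0)
√(69 + l)*(58 + w) = √(69 - 34)*(58 + 0) = √35*58 = 58*√35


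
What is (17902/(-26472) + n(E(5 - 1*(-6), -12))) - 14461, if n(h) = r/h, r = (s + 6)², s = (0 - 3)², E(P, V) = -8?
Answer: -383574019/26472 ≈ -14490.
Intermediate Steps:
s = 9 (s = (-3)² = 9)
r = 225 (r = (9 + 6)² = 15² = 225)
n(h) = 225/h
(17902/(-26472) + n(E(5 - 1*(-6), -12))) - 14461 = (17902/(-26472) + 225/(-8)) - 14461 = (17902*(-1/26472) + 225*(-⅛)) - 14461 = (-8951/13236 - 225/8) - 14461 = -762427/26472 - 14461 = -383574019/26472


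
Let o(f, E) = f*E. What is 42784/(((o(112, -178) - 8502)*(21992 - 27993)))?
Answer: 21392/85328219 ≈ 0.00025070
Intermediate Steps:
o(f, E) = E*f
42784/(((o(112, -178) - 8502)*(21992 - 27993))) = 42784/(((-178*112 - 8502)*(21992 - 27993))) = 42784/(((-19936 - 8502)*(-6001))) = 42784/((-28438*(-6001))) = 42784/170656438 = 42784*(1/170656438) = 21392/85328219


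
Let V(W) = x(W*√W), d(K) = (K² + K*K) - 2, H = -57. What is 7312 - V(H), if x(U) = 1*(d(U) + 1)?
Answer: 377699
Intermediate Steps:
d(K) = -2 + 2*K² (d(K) = (K² + K²) - 2 = 2*K² - 2 = -2 + 2*K²)
x(U) = -1 + 2*U² (x(U) = 1*((-2 + 2*U²) + 1) = 1*(-1 + 2*U²) = -1 + 2*U²)
V(W) = -1 + 2*W³ (V(W) = -1 + 2*(W*√W)² = -1 + 2*(W^(3/2))² = -1 + 2*W³)
7312 - V(H) = 7312 - (-1 + 2*(-57)³) = 7312 - (-1 + 2*(-185193)) = 7312 - (-1 - 370386) = 7312 - 1*(-370387) = 7312 + 370387 = 377699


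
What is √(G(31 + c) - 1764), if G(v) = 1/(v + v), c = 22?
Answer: 17*I*√68582/106 ≈ 42.0*I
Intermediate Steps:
G(v) = 1/(2*v)
√(G(31 + c) - 1764) = √(1/(2*(31 + 22)) - 1764) = √((½)/53 - 1764) = √((½)*(1/53) - 1764) = √(1/106 - 1764) = √(-186983/106) = 17*I*√68582/106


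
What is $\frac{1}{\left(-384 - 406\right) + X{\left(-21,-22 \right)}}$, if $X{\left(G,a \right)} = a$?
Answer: $- \frac{1}{812} \approx -0.0012315$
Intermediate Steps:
$\frac{1}{\left(-384 - 406\right) + X{\left(-21,-22 \right)}} = \frac{1}{\left(-384 - 406\right) - 22} = \frac{1}{-790 - 22} = \frac{1}{-812} = - \frac{1}{812}$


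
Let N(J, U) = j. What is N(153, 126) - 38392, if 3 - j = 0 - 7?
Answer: -38382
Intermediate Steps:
j = 10 (j = 3 - (0 - 7) = 3 - 1*(-7) = 3 + 7 = 10)
N(J, U) = 10
N(153, 126) - 38392 = 10 - 38392 = -38382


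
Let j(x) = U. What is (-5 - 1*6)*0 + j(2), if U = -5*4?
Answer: -20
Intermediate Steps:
U = -20
j(x) = -20
(-5 - 1*6)*0 + j(2) = (-5 - 1*6)*0 - 20 = (-5 - 6)*0 - 20 = -11*0 - 20 = 0 - 20 = -20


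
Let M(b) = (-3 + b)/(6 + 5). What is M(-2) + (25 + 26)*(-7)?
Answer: -3932/11 ≈ -357.45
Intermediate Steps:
M(b) = -3/11 + b/11 (M(b) = (-3 + b)/11 = (-3 + b)*(1/11) = -3/11 + b/11)
M(-2) + (25 + 26)*(-7) = (-3/11 + (1/11)*(-2)) + (25 + 26)*(-7) = (-3/11 - 2/11) + 51*(-7) = -5/11 - 357 = -3932/11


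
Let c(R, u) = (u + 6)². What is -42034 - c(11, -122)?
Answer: -55490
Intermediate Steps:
c(R, u) = (6 + u)²
-42034 - c(11, -122) = -42034 - (6 - 122)² = -42034 - 1*(-116)² = -42034 - 1*13456 = -42034 - 13456 = -55490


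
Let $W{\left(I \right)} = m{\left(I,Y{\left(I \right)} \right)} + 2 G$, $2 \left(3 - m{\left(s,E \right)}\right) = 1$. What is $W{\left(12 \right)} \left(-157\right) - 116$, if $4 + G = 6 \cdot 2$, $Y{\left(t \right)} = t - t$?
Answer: $- \frac{6041}{2} \approx -3020.5$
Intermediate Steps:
$Y{\left(t \right)} = 0$
$m{\left(s,E \right)} = \frac{5}{2}$ ($m{\left(s,E \right)} = 3 - \frac{1}{2} = \frac{5}{2}$)
$G = 8$ ($G = -4 + 6 \cdot 2 = -4 + 12 = 8$)
$W{\left(I \right)} = \frac{37}{2}$ ($W{\left(I \right)} = \frac{5}{2} + 2 \cdot 8 = \frac{5}{2} + 16 = \frac{37}{2}$)
$W{\left(12 \right)} \left(-157\right) - 116 = \frac{37}{2} \left(-157\right) - 116 = - \frac{5809}{2} - 116 = - \frac{6041}{2}$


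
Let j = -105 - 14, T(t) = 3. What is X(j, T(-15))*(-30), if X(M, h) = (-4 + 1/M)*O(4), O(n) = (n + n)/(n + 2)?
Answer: 19080/119 ≈ 160.34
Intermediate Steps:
j = -119
O(n) = 2*n/(2 + n) (O(n) = (2*n)/(2 + n) = 2*n/(2 + n))
X(M, h) = -16/3 + 4/(3*M) (X(M, h) = (-4 + 1/M)*(2*4/(2 + 4)) = (-4 + 1/M)*(2*4/6) = (-4 + 1/M)*(2*4*(⅙)) = (-4 + 1/M)*(4/3) = -16/3 + 4/(3*M))
X(j, T(-15))*(-30) = ((4/3)*(1 - 4*(-119))/(-119))*(-30) = ((4/3)*(-1/119)*(1 + 476))*(-30) = ((4/3)*(-1/119)*477)*(-30) = -636/119*(-30) = 19080/119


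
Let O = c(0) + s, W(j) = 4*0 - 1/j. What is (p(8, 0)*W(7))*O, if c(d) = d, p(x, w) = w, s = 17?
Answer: 0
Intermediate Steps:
W(j) = -1/j (W(j) = 0 - 1/j = -1/j)
O = 17 (O = 0 + 17 = 17)
(p(8, 0)*W(7))*O = (0*(-1/7))*17 = (0*(-1*⅐))*17 = (0*(-⅐))*17 = 0*17 = 0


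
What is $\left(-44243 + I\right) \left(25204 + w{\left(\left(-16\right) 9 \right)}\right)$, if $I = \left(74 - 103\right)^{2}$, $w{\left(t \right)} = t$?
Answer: $-1087654120$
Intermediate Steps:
$I = 841$ ($I = \left(-29\right)^{2} = 841$)
$\left(-44243 + I\right) \left(25204 + w{\left(\left(-16\right) 9 \right)}\right) = \left(-44243 + 841\right) \left(25204 - 144\right) = - 43402 \left(25204 - 144\right) = \left(-43402\right) 25060 = -1087654120$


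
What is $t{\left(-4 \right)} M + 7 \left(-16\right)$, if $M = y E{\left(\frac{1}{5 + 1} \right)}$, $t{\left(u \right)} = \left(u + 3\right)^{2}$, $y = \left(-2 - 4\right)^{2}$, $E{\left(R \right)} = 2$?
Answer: $-40$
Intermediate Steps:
$y = 36$ ($y = \left(-6\right)^{2} = 36$)
$t{\left(u \right)} = \left(3 + u\right)^{2}$
$M = 72$ ($M = 36 \cdot 2 = 72$)
$t{\left(-4 \right)} M + 7 \left(-16\right) = \left(3 - 4\right)^{2} \cdot 72 + 7 \left(-16\right) = \left(-1\right)^{2} \cdot 72 - 112 = 1 \cdot 72 - 112 = 72 - 112 = -40$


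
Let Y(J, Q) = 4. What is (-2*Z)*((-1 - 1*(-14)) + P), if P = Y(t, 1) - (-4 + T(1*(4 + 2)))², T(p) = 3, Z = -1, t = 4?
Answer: 32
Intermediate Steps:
P = 3 (P = 4 - (-4 + 3)² = 4 - 1*(-1)² = 4 - 1*1 = 4 - 1 = 3)
(-2*Z)*((-1 - 1*(-14)) + P) = (-2*(-1))*((-1 - 1*(-14)) + 3) = 2*((-1 + 14) + 3) = 2*(13 + 3) = 2*16 = 32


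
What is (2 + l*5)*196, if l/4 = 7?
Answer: 27832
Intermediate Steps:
l = 28 (l = 4*7 = 28)
(2 + l*5)*196 = (2 + 28*5)*196 = (2 + 140)*196 = 142*196 = 27832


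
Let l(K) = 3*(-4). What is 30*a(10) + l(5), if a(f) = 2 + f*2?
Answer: 648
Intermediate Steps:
l(K) = -12
a(f) = 2 + 2*f
30*a(10) + l(5) = 30*(2 + 2*10) - 12 = 30*(2 + 20) - 12 = 30*22 - 12 = 660 - 12 = 648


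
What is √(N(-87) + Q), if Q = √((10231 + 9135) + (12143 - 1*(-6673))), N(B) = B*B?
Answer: √(7569 + √38182) ≈ 88.116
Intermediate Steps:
N(B) = B²
Q = √38182 (Q = √(19366 + (12143 + 6673)) = √(19366 + 18816) = √38182 ≈ 195.40)
√(N(-87) + Q) = √((-87)² + √38182) = √(7569 + √38182)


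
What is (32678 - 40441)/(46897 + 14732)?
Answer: -7763/61629 ≈ -0.12596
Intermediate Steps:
(32678 - 40441)/(46897 + 14732) = -7763/61629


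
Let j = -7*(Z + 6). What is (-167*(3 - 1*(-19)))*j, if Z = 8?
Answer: 360052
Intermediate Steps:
j = -98 (j = -7*(8 + 6) = -7*14 = -98)
(-167*(3 - 1*(-19)))*j = -167*(3 - 1*(-19))*(-98) = -167*(3 + 19)*(-98) = -167*22*(-98) = -3674*(-98) = 360052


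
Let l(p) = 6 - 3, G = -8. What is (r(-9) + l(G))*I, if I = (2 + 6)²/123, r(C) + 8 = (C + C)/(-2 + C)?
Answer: -2368/1353 ≈ -1.7502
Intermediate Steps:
r(C) = -8 + 2*C/(-2 + C) (r(C) = -8 + (C + C)/(-2 + C) = -8 + (2*C)/(-2 + C) = -8 + 2*C/(-2 + C))
l(p) = 3
I = 64/123 (I = 8²*(1/123) = 64*(1/123) = 64/123 ≈ 0.52032)
(r(-9) + l(G))*I = (2*(8 - 3*(-9))/(-2 - 9) + 3)*(64/123) = (2*(8 + 27)/(-11) + 3)*(64/123) = (2*(-1/11)*35 + 3)*(64/123) = (-70/11 + 3)*(64/123) = -37/11*64/123 = -2368/1353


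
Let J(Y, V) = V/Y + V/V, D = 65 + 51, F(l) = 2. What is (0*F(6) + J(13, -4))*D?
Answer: 1044/13 ≈ 80.308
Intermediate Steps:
D = 116
J(Y, V) = 1 + V/Y (J(Y, V) = V/Y + 1 = 1 + V/Y)
(0*F(6) + J(13, -4))*D = (0*2 + (-4 + 13)/13)*116 = (0 + (1/13)*9)*116 = (0 + 9/13)*116 = (9/13)*116 = 1044/13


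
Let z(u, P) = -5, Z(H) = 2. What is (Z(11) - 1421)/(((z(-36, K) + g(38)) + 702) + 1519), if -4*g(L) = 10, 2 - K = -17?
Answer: -2838/4427 ≈ -0.64107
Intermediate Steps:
K = 19 (K = 2 - 1*(-17) = 2 + 17 = 19)
g(L) = -5/2 (g(L) = -¼*10 = -5/2)
(Z(11) - 1421)/(((z(-36, K) + g(38)) + 702) + 1519) = (2 - 1421)/(((-5 - 5/2) + 702) + 1519) = -1419/((-15/2 + 702) + 1519) = -1419/(1389/2 + 1519) = -1419/4427/2 = -1419*2/4427 = -2838/4427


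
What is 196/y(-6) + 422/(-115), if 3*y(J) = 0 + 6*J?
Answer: -6901/345 ≈ -20.003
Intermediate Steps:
y(J) = 2*J (y(J) = (0 + 6*J)/3 = (6*J)/3 = 2*J)
196/y(-6) + 422/(-115) = 196/((2*(-6))) + 422/(-115) = 196/(-12) + 422*(-1/115) = 196*(-1/12) - 422/115 = -49/3 - 422/115 = -6901/345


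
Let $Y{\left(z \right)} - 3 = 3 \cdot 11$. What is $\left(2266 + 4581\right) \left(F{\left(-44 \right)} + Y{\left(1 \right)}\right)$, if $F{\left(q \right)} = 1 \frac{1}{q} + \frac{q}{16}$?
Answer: $\frac{5005157}{22} \approx 2.2751 \cdot 10^{5}$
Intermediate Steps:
$Y{\left(z \right)} = 36$ ($Y{\left(z \right)} = 3 + 3 \cdot 11 = 3 + 33 = 36$)
$F{\left(q \right)} = \frac{1}{q} + \frac{q}{16}$ ($F{\left(q \right)} = \frac{1}{q} + q \frac{1}{16} = \frac{1}{q} + \frac{q}{16}$)
$\left(2266 + 4581\right) \left(F{\left(-44 \right)} + Y{\left(1 \right)}\right) = \left(2266 + 4581\right) \left(\left(\frac{1}{-44} + \frac{1}{16} \left(-44\right)\right) + 36\right) = 6847 \left(\left(- \frac{1}{44} - \frac{11}{4}\right) + 36\right) = 6847 \left(- \frac{61}{22} + 36\right) = 6847 \cdot \frac{731}{22} = \frac{5005157}{22}$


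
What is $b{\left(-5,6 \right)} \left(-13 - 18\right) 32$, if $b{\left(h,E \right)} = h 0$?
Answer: $0$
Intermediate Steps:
$b{\left(h,E \right)} = 0$
$b{\left(-5,6 \right)} \left(-13 - 18\right) 32 = 0 \left(-13 - 18\right) 32 = 0 \left(-31\right) 32 = 0 \cdot 32 = 0$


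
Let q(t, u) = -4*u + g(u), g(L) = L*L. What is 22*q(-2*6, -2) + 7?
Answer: 271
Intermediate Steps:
g(L) = L**2
q(t, u) = u**2 - 4*u (q(t, u) = -4*u + u**2 = u**2 - 4*u)
22*q(-2*6, -2) + 7 = 22*(-2*(-4 - 2)) + 7 = 22*(-2*(-6)) + 7 = 22*12 + 7 = 264 + 7 = 271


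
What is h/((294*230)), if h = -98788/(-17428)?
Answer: 24697/294620340 ≈ 8.3826e-5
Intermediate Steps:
h = 24697/4357 (h = -98788*(-1/17428) = 24697/4357 ≈ 5.6684)
h/((294*230)) = 24697/(4357*((294*230))) = (24697/4357)/67620 = (24697/4357)*(1/67620) = 24697/294620340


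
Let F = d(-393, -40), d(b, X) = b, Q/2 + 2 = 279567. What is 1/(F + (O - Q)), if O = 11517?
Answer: -1/548006 ≈ -1.8248e-6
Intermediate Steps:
Q = 559130 (Q = -4 + 2*279567 = -4 + 559134 = 559130)
F = -393
1/(F + (O - Q)) = 1/(-393 + (11517 - 1*559130)) = 1/(-393 + (11517 - 559130)) = 1/(-393 - 547613) = 1/(-548006) = -1/548006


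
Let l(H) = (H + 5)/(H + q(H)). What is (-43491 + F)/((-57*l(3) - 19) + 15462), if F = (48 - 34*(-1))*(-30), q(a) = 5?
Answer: -45951/15386 ≈ -2.9865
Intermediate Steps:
l(H) = 1 (l(H) = (H + 5)/(H + 5) = (5 + H)/(5 + H) = 1)
F = -2460 (F = (48 + 34)*(-30) = 82*(-30) = -2460)
(-43491 + F)/((-57*l(3) - 19) + 15462) = (-43491 - 2460)/((-57*1 - 19) + 15462) = -45951/((-57 - 19) + 15462) = -45951/(-76 + 15462) = -45951/15386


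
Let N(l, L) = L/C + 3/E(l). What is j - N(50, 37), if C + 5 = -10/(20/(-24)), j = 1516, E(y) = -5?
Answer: 52896/35 ≈ 1511.3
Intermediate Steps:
C = 7 (C = -5 - 10/(20/(-24)) = -5 - 10/(20*(-1/24)) = -5 - 10/(-5/6) = -5 - 10*(-6/5) = -5 + 12 = 7)
N(l, L) = -3/5 + L/7 (N(l, L) = L/7 + 3/(-5) = L*(1/7) + 3*(-1/5) = L/7 - 3/5 = -3/5 + L/7)
j - N(50, 37) = 1516 - (-3/5 + (1/7)*37) = 1516 - (-3/5 + 37/7) = 1516 - 1*164/35 = 1516 - 164/35 = 52896/35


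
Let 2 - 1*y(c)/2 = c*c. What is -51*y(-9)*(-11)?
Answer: -88638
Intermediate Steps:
y(c) = 4 - 2*c² (y(c) = 4 - 2*c*c = 4 - 2*c²)
-51*y(-9)*(-11) = -51*(4 - 2*(-9)²)*(-11) = -51*(4 - 2*81)*(-11) = -51*(4 - 162)*(-11) = -51*(-158)*(-11) = 8058*(-11) = -88638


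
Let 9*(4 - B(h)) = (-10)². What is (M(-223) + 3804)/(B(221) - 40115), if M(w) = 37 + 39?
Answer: -34920/361099 ≈ -0.096705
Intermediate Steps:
B(h) = -64/9 (B(h) = 4 - ⅑*(-10)² = 4 - ⅑*100 = 4 - 100/9 = -64/9)
M(w) = 76
(M(-223) + 3804)/(B(221) - 40115) = (76 + 3804)/(-64/9 - 40115) = 3880/(-361099/9) = 3880*(-9/361099) = -34920/361099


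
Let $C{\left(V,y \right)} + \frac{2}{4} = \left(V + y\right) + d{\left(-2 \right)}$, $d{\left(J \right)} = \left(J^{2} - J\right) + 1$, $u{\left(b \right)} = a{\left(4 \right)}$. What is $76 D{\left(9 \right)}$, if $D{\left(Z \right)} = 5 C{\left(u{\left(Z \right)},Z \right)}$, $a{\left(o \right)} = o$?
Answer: $7410$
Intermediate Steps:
$u{\left(b \right)} = 4$
$d{\left(J \right)} = 1 + J^{2} - J$
$C{\left(V,y \right)} = \frac{13}{2} + V + y$ ($C{\left(V,y \right)} = - \frac{1}{2} + \left(\left(V + y\right) + \left(1 + \left(-2\right)^{2} - -2\right)\right) = - \frac{1}{2} + \left(\left(V + y\right) + \left(1 + 4 + 2\right)\right) = - \frac{1}{2} + \left(\left(V + y\right) + 7\right) = - \frac{1}{2} + \left(7 + V + y\right) = \frac{13}{2} + V + y$)
$D{\left(Z \right)} = \frac{105}{2} + 5 Z$ ($D{\left(Z \right)} = 5 \left(\frac{13}{2} + 4 + Z\right) = 5 \left(\frac{21}{2} + Z\right) = \frac{105}{2} + 5 Z$)
$76 D{\left(9 \right)} = 76 \left(\frac{105}{2} + 5 \cdot 9\right) = 76 \left(\frac{105}{2} + 45\right) = 76 \cdot \frac{195}{2} = 7410$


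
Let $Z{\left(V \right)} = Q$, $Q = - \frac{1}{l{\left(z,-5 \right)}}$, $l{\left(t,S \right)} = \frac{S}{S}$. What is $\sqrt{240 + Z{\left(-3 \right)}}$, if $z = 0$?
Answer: $\sqrt{239} \approx 15.46$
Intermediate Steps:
$l{\left(t,S \right)} = 1$
$Q = -1$ ($Q = - 1^{-1} = \left(-1\right) 1 = -1$)
$Z{\left(V \right)} = -1$
$\sqrt{240 + Z{\left(-3 \right)}} = \sqrt{240 - 1} = \sqrt{239}$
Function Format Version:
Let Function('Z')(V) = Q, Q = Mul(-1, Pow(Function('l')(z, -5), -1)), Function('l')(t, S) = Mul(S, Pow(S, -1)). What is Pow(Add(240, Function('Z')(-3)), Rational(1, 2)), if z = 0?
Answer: Pow(239, Rational(1, 2)) ≈ 15.460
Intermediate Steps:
Function('l')(t, S) = 1
Q = -1 (Q = Mul(-1, Pow(1, -1)) = Mul(-1, 1) = -1)
Function('Z')(V) = -1
Pow(Add(240, Function('Z')(-3)), Rational(1, 2)) = Pow(Add(240, -1), Rational(1, 2)) = Pow(239, Rational(1, 2))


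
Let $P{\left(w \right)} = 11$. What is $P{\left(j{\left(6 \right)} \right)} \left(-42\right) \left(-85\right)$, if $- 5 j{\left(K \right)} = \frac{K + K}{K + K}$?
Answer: $39270$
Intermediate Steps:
$j{\left(K \right)} = - \frac{1}{5}$ ($j{\left(K \right)} = - \frac{\left(K + K\right) \frac{1}{K + K}}{5} = - \frac{2 K \frac{1}{2 K}}{5} = \left(- \frac{1}{5}\right) 1 = - \frac{1}{5}$)
$P{\left(j{\left(6 \right)} \right)} \left(-42\right) \left(-85\right) = 11 \left(-42\right) \left(-85\right) = \left(-462\right) \left(-85\right) = 39270$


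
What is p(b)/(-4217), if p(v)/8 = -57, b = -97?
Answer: 456/4217 ≈ 0.10813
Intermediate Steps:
p(v) = -456 (p(v) = 8*(-57) = -456)
p(b)/(-4217) = -456/(-4217) = -456*(-1/4217) = 456/4217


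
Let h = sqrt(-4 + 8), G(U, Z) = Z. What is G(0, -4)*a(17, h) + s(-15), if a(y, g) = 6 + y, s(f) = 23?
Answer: -69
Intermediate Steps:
h = 2 (h = sqrt(4) = 2)
G(0, -4)*a(17, h) + s(-15) = -4*(6 + 17) + 23 = -4*23 + 23 = -92 + 23 = -69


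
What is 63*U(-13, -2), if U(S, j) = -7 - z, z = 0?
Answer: -441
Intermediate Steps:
U(S, j) = -7 (U(S, j) = -7 - 1*0 = -7 + 0 = -7)
63*U(-13, -2) = 63*(-7) = -441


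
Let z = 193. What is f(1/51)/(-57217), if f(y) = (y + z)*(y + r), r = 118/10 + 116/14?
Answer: -353281472/5208749595 ≈ -0.067825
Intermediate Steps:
r = 703/35 (r = 118*(⅒) + 116*(1/14) = 59/5 + 58/7 = 703/35 ≈ 20.086)
f(y) = (193 + y)*(703/35 + y) (f(y) = (y + 193)*(y + 703/35) = (193 + y)*(703/35 + y))
f(1/51)/(-57217) = (135679/35 + (1/51)² + (7458/35)/51)/(-57217) = (135679/35 + (1/51)² + (7458/35)*(1/51))*(-1/57217) = (135679/35 + 1/2601 + 2486/595)*(-1/57217) = (353281472/91035)*(-1/57217) = -353281472/5208749595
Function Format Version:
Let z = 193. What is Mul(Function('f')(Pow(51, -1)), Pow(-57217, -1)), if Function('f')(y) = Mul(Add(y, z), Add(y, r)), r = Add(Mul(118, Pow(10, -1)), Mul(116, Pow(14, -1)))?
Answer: Rational(-353281472, 5208749595) ≈ -0.067825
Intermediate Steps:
r = Rational(703, 35) (r = Add(Mul(118, Rational(1, 10)), Mul(116, Rational(1, 14))) = Add(Rational(59, 5), Rational(58, 7)) = Rational(703, 35) ≈ 20.086)
Function('f')(y) = Mul(Add(193, y), Add(Rational(703, 35), y)) (Function('f')(y) = Mul(Add(y, 193), Add(y, Rational(703, 35))) = Mul(Add(193, y), Add(Rational(703, 35), y)))
Mul(Function('f')(Pow(51, -1)), Pow(-57217, -1)) = Mul(Add(Rational(135679, 35), Pow(Pow(51, -1), 2), Mul(Rational(7458, 35), Pow(51, -1))), Pow(-57217, -1)) = Mul(Add(Rational(135679, 35), Pow(Rational(1, 51), 2), Mul(Rational(7458, 35), Rational(1, 51))), Rational(-1, 57217)) = Mul(Add(Rational(135679, 35), Rational(1, 2601), Rational(2486, 595)), Rational(-1, 57217)) = Mul(Rational(353281472, 91035), Rational(-1, 57217)) = Rational(-353281472, 5208749595)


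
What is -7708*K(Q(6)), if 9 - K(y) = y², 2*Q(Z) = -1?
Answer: -67445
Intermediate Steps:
Q(Z) = -½ (Q(Z) = (½)*(-1) = -½)
K(y) = 9 - y²
-7708*K(Q(6)) = -7708*(9 - (-½)²) = -7708*(9 - 1*¼) = -7708*(9 - ¼) = -7708*35/4 = -67445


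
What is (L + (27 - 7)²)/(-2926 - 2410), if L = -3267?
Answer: 2867/5336 ≈ 0.53729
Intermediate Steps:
(L + (27 - 7)²)/(-2926 - 2410) = (-3267 + (27 - 7)²)/(-2926 - 2410) = (-3267 + 20²)/(-5336) = (-3267 + 400)*(-1/5336) = -2867*(-1/5336) = 2867/5336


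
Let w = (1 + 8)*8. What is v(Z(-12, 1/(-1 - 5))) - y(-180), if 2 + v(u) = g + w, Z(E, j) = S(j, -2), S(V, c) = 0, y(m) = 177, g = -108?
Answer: -215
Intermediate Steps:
w = 72 (w = 9*8 = 72)
Z(E, j) = 0
v(u) = -38 (v(u) = -2 + (-108 + 72) = -2 - 36 = -38)
v(Z(-12, 1/(-1 - 5))) - y(-180) = -38 - 1*177 = -38 - 177 = -215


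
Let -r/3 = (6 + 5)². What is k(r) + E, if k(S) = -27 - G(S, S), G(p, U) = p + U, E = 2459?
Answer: 3158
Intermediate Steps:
r = -363 (r = -3*(6 + 5)² = -3*11² = -3*121 = -363)
G(p, U) = U + p
k(S) = -27 - 2*S (k(S) = -27 - (S + S) = -27 - 2*S)
k(r) + E = (-27 - 2*(-363)) + 2459 = (-27 + 726) + 2459 = 699 + 2459 = 3158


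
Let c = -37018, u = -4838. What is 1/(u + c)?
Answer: -1/41856 ≈ -2.3891e-5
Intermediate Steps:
1/(u + c) = 1/(-4838 - 37018) = 1/(-41856) = -1/41856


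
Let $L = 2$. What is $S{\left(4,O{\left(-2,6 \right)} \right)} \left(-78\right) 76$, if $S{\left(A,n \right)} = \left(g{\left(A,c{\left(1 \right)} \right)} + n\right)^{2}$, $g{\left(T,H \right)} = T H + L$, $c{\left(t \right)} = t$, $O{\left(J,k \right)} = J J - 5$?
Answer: $-148200$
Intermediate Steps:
$O{\left(J,k \right)} = -5 + J^{2}$ ($O{\left(J,k \right)} = J^{2} - 5 = -5 + J^{2}$)
$g{\left(T,H \right)} = 2 + H T$ ($g{\left(T,H \right)} = T H + 2 = H T + 2 = 2 + H T$)
$S{\left(A,n \right)} = \left(2 + A + n\right)^{2}$ ($S{\left(A,n \right)} = \left(\left(2 + 1 A\right) + n\right)^{2} = \left(\left(2 + A\right) + n\right)^{2} = \left(2 + A + n\right)^{2}$)
$S{\left(4,O{\left(-2,6 \right)} \right)} \left(-78\right) 76 = \left(2 + 4 - \left(5 - \left(-2\right)^{2}\right)\right)^{2} \left(-78\right) 76 = \left(2 + 4 + \left(-5 + 4\right)\right)^{2} \left(-78\right) 76 = \left(2 + 4 - 1\right)^{2} \left(-78\right) 76 = 5^{2} \left(-78\right) 76 = 25 \left(-78\right) 76 = \left(-1950\right) 76 = -148200$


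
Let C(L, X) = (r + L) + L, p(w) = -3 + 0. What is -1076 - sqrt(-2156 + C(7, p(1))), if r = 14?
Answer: -1076 - 4*I*sqrt(133) ≈ -1076.0 - 46.13*I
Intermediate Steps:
p(w) = -3
C(L, X) = 14 + 2*L (C(L, X) = (14 + L) + L = 14 + 2*L)
-1076 - sqrt(-2156 + C(7, p(1))) = -1076 - sqrt(-2156 + (14 + 2*7)) = -1076 - sqrt(-2156 + (14 + 14)) = -1076 - sqrt(-2156 + 28) = -1076 - sqrt(-2128) = -1076 - 4*I*sqrt(133)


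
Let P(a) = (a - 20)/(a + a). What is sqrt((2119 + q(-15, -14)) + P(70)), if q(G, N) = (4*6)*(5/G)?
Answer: sqrt(413826)/14 ≈ 45.950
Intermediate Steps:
P(a) = (-20 + a)/(2*a) (P(a) = (-20 + a)/((2*a)) = (-20 + a)*(1/(2*a)) = (-20 + a)/(2*a))
q(G, N) = 120/G (q(G, N) = 24*(5/G) = 120/G)
sqrt((2119 + q(-15, -14)) + P(70)) = sqrt((2119 + 120/(-15)) + (1/2)*(-20 + 70)/70) = sqrt((2119 + 120*(-1/15)) + (1/2)*(1/70)*50) = sqrt((2119 - 8) + 5/14) = sqrt(2111 + 5/14) = sqrt(29559/14) = sqrt(413826)/14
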